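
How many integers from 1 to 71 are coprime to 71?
70

71 = 71
φ(n) = n × ∏(1 - 1/p) for each prime p dividing n
φ(71) = 71 × (1 - 1/71) = 70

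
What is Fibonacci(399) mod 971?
347

Matrix identity: Q^n = [[F_(n+1), F_n], [F_n, F_(n-1)]] with Q = [[1,1],[1,0]].
n = 399 = 110001111₂. Square-and-multiply, entries mod 971:
Q^1 = [[1,1],[1,0]]
Q^3 = (Q^1)²·Q = [[3,2],[2,1]]
Q^6 = (Q^3)² = [[13,8],[8,5]]
Q^12 = (Q^6)² = [[233,144],[144,89]]
Q^24 = (Q^12)² = [[258,731],[731,498]]
Q^49 = (Q^24)²·Q = [[13,847],[847,137]]
Q^99 = (Q^49)²·Q = [[829,9],[9,820]]
Q^199 = (Q^99)²·Q = [[130,825],[825,276]]
Q^399 = (Q^199)²·Q = [[302,347],[347,926]]
F_399 mod 971 = Q^399[0][1] = 347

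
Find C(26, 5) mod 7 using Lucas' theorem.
1

Using Lucas' theorem:
Write n=26 and k=5 in base 7:
n in base 7: [3, 5]
k in base 7: [0, 5]
C(26,5) mod 7 = ∏ C(n_i, k_i) mod 7
Digit binomials (mod 7): C(3,0) = 1; C(5,5) = 1
Product: 1 × 1 = 1 ≡ 1 (mod 7)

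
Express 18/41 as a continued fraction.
[0; 2, 3, 1, 1, 2]

Euclidean algorithm steps:
18 = 0 × 41 + 18
41 = 2 × 18 + 5
18 = 3 × 5 + 3
5 = 1 × 3 + 2
3 = 1 × 2 + 1
2 = 2 × 1 + 0
Continued fraction: [0; 2, 3, 1, 1, 2]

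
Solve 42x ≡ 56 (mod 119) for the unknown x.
x ≡ 7 (mod 17)

gcd(42, 119) = 7, which divides 56, so solutions exist.
Divide through by 7: 6x ≡ 8 (mod 17).
Find 6^(-1) mod 17 by the extended Euclidean algorithm:
17 = 2 × 6 + 5  ⟹  5 = (1)·17 + (-2)·6
6 = 1 × 5 + 1  ⟹  1 = (-1)·17 + (3)·6
So (3)·6 ≡ 1 (mod 17), i.e. 6^(-1) ≡ 3 (mod 17).
x ≡ 3 × 8 = 24 ≡ 7 (mod 17).
Check: 42 × 7 = 294 ≡ 56 (mod 119).
x ≡ 7 (mod 17), giving 7 solutions mod 119.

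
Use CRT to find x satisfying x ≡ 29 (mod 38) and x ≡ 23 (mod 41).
105

Using Chinese Remainder Theorem:
M = 38 × 41 = 1558
M1 = 41, M2 = 38
y1 = 41^(-1) mod 38 = 13
y2 = 38^(-1) mod 41 = 27
x = (29×41×13 + 23×38×27) mod 1558 = 105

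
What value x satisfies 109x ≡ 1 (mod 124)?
33

gcd(109, 124) = 1, so the inverse exists.
Extended Euclidean algorithm on (124, 109):
124 = 1 × 109 + 15  ⟹  15 = (1)·124 + (-1)·109
109 = 7 × 15 + 4  ⟹  4 = (-7)·124 + (8)·109
15 = 3 × 4 + 3  ⟹  3 = (22)·124 + (-25)·109
4 = 1 × 3 + 1  ⟹  1 = (-29)·124 + (33)·109
So (33)·109 ≡ 1 (mod 124), i.e. 109^(-1) ≡ 33 (mod 124).
Check: 109 × 33 = 3597 ≡ 1 (mod 124)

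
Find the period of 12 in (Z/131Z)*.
65

131 is prime, so ord(12) divides φ(131) = 130.
Divisors of 130: 1, 2, 5, 10, 13, 26, 65, 130.
Repeated squaring: 12^1 ≡ 12, 12^2 ≡ 13, 12^4 ≡ 38, 12^8 ≡ 3, 12^16 ≡ 9, 12^32 ≡ 81, 12^64 ≡ 11, 12^128 ≡ 121 (mod 131).
Test 12^d mod 131 for each divisor d in increasing order:
12^1 ≡ 12
12^2 ≡ 13
12^5 = 12^4·12^1 ≡ 63
12^10 = 12^8·12^2 ≡ 39
12^13 = 12^8·12^4·12^1 ≡ 58
12^26 = 12^16·12^8·12^2 ≡ 89
12^65 = 12^64·12^1 ≡ 1  ← first divisor giving 1
The order is 65.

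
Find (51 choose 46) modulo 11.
10

Using Lucas' theorem:
Write n=51 and k=46 in base 11:
n in base 11: [4, 7]
k in base 11: [4, 2]
C(51,46) mod 11 = ∏ C(n_i, k_i) mod 11
Digit binomials (mod 11): C(4,4) = 1; C(7,2) = 21 ≡ 10
Product: 1 × 10 = 10 ≡ 10 (mod 11)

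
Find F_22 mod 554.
537

Matrix identity: Q^n = [[F_(n+1), F_n], [F_n, F_(n-1)]] with Q = [[1,1],[1,0]].
n = 22 = 10110₂. Square-and-multiply, entries mod 554:
Q^1 = [[1,1],[1,0]]
Q^2 = (Q^1)² = [[2,1],[1,1]]
Q^5 = (Q^2)²·Q = [[8,5],[5,3]]
Q^11 = (Q^5)²·Q = [[144,89],[89,55]]
Q^22 = (Q^11)² = [[403,537],[537,420]]
F_22 mod 554 = Q^22[0][1] = 537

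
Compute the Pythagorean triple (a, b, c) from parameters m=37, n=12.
(1225, 888, 1513)

Euclid's formula: a = m² - n², b = 2mn, c = m² + n²
m = 37, n = 12
a = 37² - 12² = 1369 - 144 = 1225
b = 2 × 37 × 12 = 888
c = 37² + 12² = 1369 + 144 = 1513
Verification: 1225² + 888² = 1500625 + 788544 = 2289169 = 1513² ✓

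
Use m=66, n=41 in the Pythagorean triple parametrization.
(2675, 5412, 6037)

Euclid's formula: a = m² - n², b = 2mn, c = m² + n²
m = 66, n = 41
a = 66² - 41² = 4356 - 1681 = 2675
b = 2 × 66 × 41 = 5412
c = 66² + 41² = 4356 + 1681 = 6037
Verification: 2675² + 5412² = 7155625 + 29289744 = 36445369 = 6037² ✓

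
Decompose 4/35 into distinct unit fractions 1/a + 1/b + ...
1/9 + 1/315

Greedy algorithm:
4/35: ceiling(35/4) = 9, use 1/9
1/315: ceiling(315/1) = 315, use 1/315
Result: 4/35 = 1/9 + 1/315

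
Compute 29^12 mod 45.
1

Repeated squaring. Binary of 12 = 1100.
29^1 ≡ 29 (mod 45); 29^2 ≡ 31 (mod 45); 29^4 ≡ 16 (mod 45); 29^8 ≡ 31 (mod 45)
29^12 = 29^4 × 29^8 ≡ 1 (mod 45)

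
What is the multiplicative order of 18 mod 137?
34

137 is prime, so ord(18) divides φ(137) = 136.
Divisors of 136: 1, 2, 4, 8, 17, 34, 68, 136.
Repeated squaring: 18^1 ≡ 18, 18^2 ≡ 50, 18^4 ≡ 34, 18^8 ≡ 60, 18^16 ≡ 38, 18^32 ≡ 74, 18^64 ≡ 133, 18^128 ≡ 16 (mod 137).
Test 18^d mod 137 for each divisor d in increasing order:
18^1 ≡ 18
18^2 ≡ 50
18^4 ≡ 34
18^8 ≡ 60
18^17 = 18^16·18^1 ≡ 136
18^34 = 18^32·18^2 ≡ 1  ← first divisor giving 1
The order is 34.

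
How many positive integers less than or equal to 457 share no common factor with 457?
456

457 = 457
φ(n) = n × ∏(1 - 1/p) for each prime p dividing n
φ(457) = 457 × (1 - 1/457) = 456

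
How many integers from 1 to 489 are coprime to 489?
324

489 = 3 × 163
φ(n) = n × ∏(1 - 1/p) for each prime p dividing n
φ(489) = 489 × (1 - 1/3) × (1 - 1/163) = 324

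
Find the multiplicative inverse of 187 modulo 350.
73

gcd(187, 350) = 1, so the inverse exists.
Extended Euclidean algorithm on (350, 187):
350 = 1 × 187 + 163  ⟹  163 = (1)·350 + (-1)·187
187 = 1 × 163 + 24  ⟹  24 = (-1)·350 + (2)·187
163 = 6 × 24 + 19  ⟹  19 = (7)·350 + (-13)·187
24 = 1 × 19 + 5  ⟹  5 = (-8)·350 + (15)·187
19 = 3 × 5 + 4  ⟹  4 = (31)·350 + (-58)·187
5 = 1 × 4 + 1  ⟹  1 = (-39)·350 + (73)·187
So (73)·187 ≡ 1 (mod 350), i.e. 187^(-1) ≡ 73 (mod 350).
Check: 187 × 73 = 13651 ≡ 1 (mod 350)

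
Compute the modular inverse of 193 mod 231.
79

gcd(193, 231) = 1, so the inverse exists.
Extended Euclidean algorithm on (231, 193):
231 = 1 × 193 + 38  ⟹  38 = (1)·231 + (-1)·193
193 = 5 × 38 + 3  ⟹  3 = (-5)·231 + (6)·193
38 = 12 × 3 + 2  ⟹  2 = (61)·231 + (-73)·193
3 = 1 × 2 + 1  ⟹  1 = (-66)·231 + (79)·193
So (79)·193 ≡ 1 (mod 231), i.e. 193^(-1) ≡ 79 (mod 231).
Check: 193 × 79 = 15247 ≡ 1 (mod 231)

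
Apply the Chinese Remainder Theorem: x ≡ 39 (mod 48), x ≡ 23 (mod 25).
423

Using Chinese Remainder Theorem:
M = 48 × 25 = 1200
M1 = 25, M2 = 48
y1 = 25^(-1) mod 48 = 25
y2 = 48^(-1) mod 25 = 12
x = (39×25×25 + 23×48×12) mod 1200 = 423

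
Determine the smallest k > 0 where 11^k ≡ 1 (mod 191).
38

191 is prime, so ord(11) divides φ(191) = 190.
Divisors of 190: 1, 2, 5, 10, 19, 38, 95, 190.
Repeated squaring: 11^1 ≡ 11, 11^2 ≡ 121, 11^4 ≡ 125, 11^8 ≡ 154, 11^16 ≡ 32, 11^32 ≡ 69, 11^64 ≡ 177, 11^128 ≡ 5 (mod 191).
Test 11^d mod 191 for each divisor d in increasing order:
11^1 ≡ 11
11^2 ≡ 121
11^5 = 11^4·11^1 ≡ 38
11^10 = 11^8·11^2 ≡ 107
11^19 = 11^16·11^2·11^1 ≡ 190
11^38 = 11^32·11^4·11^2 ≡ 1  ← first divisor giving 1
The order is 38.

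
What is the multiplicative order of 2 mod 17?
8

17 is prime, so ord(2) divides φ(17) = 16.
Divisors of 16: 1, 2, 4, 8, 16.
Repeated squaring: 2^1 ≡ 2, 2^2 ≡ 4, 2^4 ≡ 16, 2^8 ≡ 1, 2^16 ≡ 1 (mod 17).
Test 2^d mod 17 for each divisor d in increasing order:
2^1 ≡ 2
2^2 ≡ 4
2^4 ≡ 16
2^8 ≡ 1  ← first divisor giving 1
The order is 8.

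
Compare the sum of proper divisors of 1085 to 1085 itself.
deficient

Proper divisors of 1085: sum = 1 + 5 + 7 + 31 + 35 + 155 + 217 = 451
Since 451 < 1085, 1085 is deficient.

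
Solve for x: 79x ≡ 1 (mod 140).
39

gcd(79, 140) = 1, so the inverse exists.
Extended Euclidean algorithm on (140, 79):
140 = 1 × 79 + 61  ⟹  61 = (1)·140 + (-1)·79
79 = 1 × 61 + 18  ⟹  18 = (-1)·140 + (2)·79
61 = 3 × 18 + 7  ⟹  7 = (4)·140 + (-7)·79
18 = 2 × 7 + 4  ⟹  4 = (-9)·140 + (16)·79
7 = 1 × 4 + 3  ⟹  3 = (13)·140 + (-23)·79
4 = 1 × 3 + 1  ⟹  1 = (-22)·140 + (39)·79
So (39)·79 ≡ 1 (mod 140), i.e. 79^(-1) ≡ 39 (mod 140).
Check: 79 × 39 = 3081 ≡ 1 (mod 140)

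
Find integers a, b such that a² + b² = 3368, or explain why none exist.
2² + 58² (a=2, b=58)

Factorization: 3368 = 2^3 × 421
By Fermat: n is sum of two squares iff every prime p ≡ 3 (mod 4) appears to even power.
All primes ≡ 3 (mod 4) appear to even power.
Search a = 0, 1, 2, … for 3368 - a² a perfect square: first hit at a = 2: 3368 - 4 = 3364 = 58².
3368 = 2² + 58² = 4 + 3364 ✓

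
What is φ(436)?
216

436 = 2^2 × 109
φ(n) = n × ∏(1 - 1/p) for each prime p dividing n
φ(436) = 436 × (1 - 1/2) × (1 - 1/109) = 216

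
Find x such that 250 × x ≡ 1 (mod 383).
311

gcd(250, 383) = 1, so the inverse exists.
Extended Euclidean algorithm on (383, 250):
383 = 1 × 250 + 133  ⟹  133 = (1)·383 + (-1)·250
250 = 1 × 133 + 117  ⟹  117 = (-1)·383 + (2)·250
133 = 1 × 117 + 16  ⟹  16 = (2)·383 + (-3)·250
117 = 7 × 16 + 5  ⟹  5 = (-15)·383 + (23)·250
16 = 3 × 5 + 1  ⟹  1 = (47)·383 + (-72)·250
So (-72)·250 ≡ 1 (mod 383), i.e. 250^(-1) ≡ -72 ≡ 311 (mod 383).
Check: 250 × 311 = 77750 ≡ 1 (mod 383)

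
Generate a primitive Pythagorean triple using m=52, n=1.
(2703, 104, 2705)

Euclid's formula: a = m² - n², b = 2mn, c = m² + n²
m = 52, n = 1
a = 52² - 1² = 2704 - 1 = 2703
b = 2 × 52 × 1 = 104
c = 52² + 1² = 2704 + 1 = 2705
Verification: 2703² + 104² = 7306209 + 10816 = 7317025 = 2705² ✓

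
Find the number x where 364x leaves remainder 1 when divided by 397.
12

gcd(364, 397) = 1, so the inverse exists.
Extended Euclidean algorithm on (397, 364):
397 = 1 × 364 + 33  ⟹  33 = (1)·397 + (-1)·364
364 = 11 × 33 + 1  ⟹  1 = (-11)·397 + (12)·364
So (12)·364 ≡ 1 (mod 397), i.e. 364^(-1) ≡ 12 (mod 397).
Check: 364 × 12 = 4368 ≡ 1 (mod 397)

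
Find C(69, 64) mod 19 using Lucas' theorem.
13

Using Lucas' theorem:
Write n=69 and k=64 in base 19:
n in base 19: [3, 12]
k in base 19: [3, 7]
C(69,64) mod 19 = ∏ C(n_i, k_i) mod 19
Digit binomials (mod 19): C(3,3) = 1; C(12,7) = 792 ≡ 13
Product: 1 × 13 = 13 ≡ 13 (mod 19)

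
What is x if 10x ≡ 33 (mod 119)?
x ≡ 39 (mod 119)

gcd(10, 119) = 1, which divides 33, so solutions exist.
Find 10^(-1) mod 119 by the extended Euclidean algorithm:
119 = 11 × 10 + 9  ⟹  9 = (1)·119 + (-11)·10
10 = 1 × 9 + 1  ⟹  1 = (-1)·119 + (12)·10
So (12)·10 ≡ 1 (mod 119), i.e. 10^(-1) ≡ 12 (mod 119).
x ≡ 12 × 33 = 396 ≡ 39 (mod 119).
Check: 10 × 39 = 390 ≡ 33 (mod 119).
Unique solution: x ≡ 39 (mod 119)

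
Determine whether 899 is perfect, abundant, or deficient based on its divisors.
deficient

Proper divisors of 899: sum = 1 + 29 + 31 = 61
Since 61 < 899, 899 is deficient.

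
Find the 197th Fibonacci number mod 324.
293

Matrix identity: Q^n = [[F_(n+1), F_n], [F_n, F_(n-1)]] with Q = [[1,1],[1,0]].
n = 197 = 11000101₂. Square-and-multiply, entries mod 324:
Q^1 = [[1,1],[1,0]]
Q^3 = (Q^1)²·Q = [[3,2],[2,1]]
Q^6 = (Q^3)² = [[13,8],[8,5]]
Q^12 = (Q^6)² = [[233,144],[144,89]]
Q^24 = (Q^12)² = [[181,36],[36,145]]
Q^49 = (Q^24)²·Q = [[109,37],[37,72]]
Q^98 = (Q^49)² = [[290,217],[217,73]]
Q^197 = (Q^98)²·Q = [[8,293],[293,39]]
F_197 mod 324 = Q^197[0][1] = 293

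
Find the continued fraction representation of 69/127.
[0; 1, 1, 5, 3, 1, 2]

Euclidean algorithm steps:
69 = 0 × 127 + 69
127 = 1 × 69 + 58
69 = 1 × 58 + 11
58 = 5 × 11 + 3
11 = 3 × 3 + 2
3 = 1 × 2 + 1
2 = 2 × 1 + 0
Continued fraction: [0; 1, 1, 5, 3, 1, 2]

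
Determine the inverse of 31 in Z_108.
7

gcd(31, 108) = 1, so the inverse exists.
Extended Euclidean algorithm on (108, 31):
108 = 3 × 31 + 15  ⟹  15 = (1)·108 + (-3)·31
31 = 2 × 15 + 1  ⟹  1 = (-2)·108 + (7)·31
So (7)·31 ≡ 1 (mod 108), i.e. 31^(-1) ≡ 7 (mod 108).
Check: 31 × 7 = 217 ≡ 1 (mod 108)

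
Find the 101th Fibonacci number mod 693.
320

Matrix identity: Q^n = [[F_(n+1), F_n], [F_n, F_(n-1)]] with Q = [[1,1],[1,0]].
n = 101 = 1100101₂. Square-and-multiply, entries mod 693:
Q^1 = [[1,1],[1,0]]
Q^3 = (Q^1)²·Q = [[3,2],[2,1]]
Q^6 = (Q^3)² = [[13,8],[8,5]]
Q^12 = (Q^6)² = [[233,144],[144,89]]
Q^25 = (Q^12)²·Q = [[118,181],[181,630]]
Q^50 = (Q^25)² = [[254,253],[253,1]]
Q^101 = (Q^50)²·Q = [[386,320],[320,66]]
F_101 mod 693 = Q^101[0][1] = 320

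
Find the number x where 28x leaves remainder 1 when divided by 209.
112

gcd(28, 209) = 1, so the inverse exists.
Extended Euclidean algorithm on (209, 28):
209 = 7 × 28 + 13  ⟹  13 = (1)·209 + (-7)·28
28 = 2 × 13 + 2  ⟹  2 = (-2)·209 + (15)·28
13 = 6 × 2 + 1  ⟹  1 = (13)·209 + (-97)·28
So (-97)·28 ≡ 1 (mod 209), i.e. 28^(-1) ≡ -97 ≡ 112 (mod 209).
Check: 28 × 112 = 3136 ≡ 1 (mod 209)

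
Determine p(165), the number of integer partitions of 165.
172389800255

p(n) counts ways to write n as a sum of positive integers (order ignored).
Euler's pentagonal recurrence: p(k) = p(k-1) + p(k-2) - p(k-5) - p(k-7) + p(k-12) + p(k-15) - ... (offsets j(3j∓1)/2, signs ++--, p(0)=1, p(<0)=0).
DP table for k = 0..164: p(0)=1, p(1)=1, p(2)=2, p(3)=3, p(4)=5, p(5)=7, p(6)=11, p(7)=15, p(8)=22, p(9)=30, p(10)=42, p(11)=56, p(12)=77, p(13)=101, p(14)=135, p(15)=176, p(16)=231, p(17)=297, p(18)=385, p(19)=490, p(20)=627, p(21)=792, p(22)=1002, p(23)=1255, p(24)=1575, p(25)=1958, p(26)=2436, p(27)=3010, p(28)=3718, p(29)=4565, p(30)=5604, p(31)=6842, p(32)=8349, p(33)=10143, p(34)=12310, p(35)=14883, p(36)=17977, p(37)=21637, p(38)=26015, p(39)=31185, p(40)=37338, p(41)=44583, p(42)=53174, p(43)=63261, p(44)=75175, p(45)=89134, p(46)=105558, p(47)=124754, p(48)=147273, p(49)=173525, p(50)=204226, p(51)=239943, p(52)=281589, p(53)=329931, p(54)=386155, p(55)=451276, p(56)=526823, p(57)=614154, p(58)=715220, p(59)=831820, p(60)=966467, p(61)=1121505, p(62)=1300156, p(63)=1505499, p(64)=1741630, p(65)=2012558, p(66)=2323520, p(67)=2679689, p(68)=3087735, p(69)=3554345, p(70)=4087968, p(71)=4697205, p(72)=5392783, p(73)=6185689, p(74)=7089500, p(75)=8118264, p(76)=9289091, p(77)=10619863, p(78)=12132164, p(79)=13848650, p(80)=15796476, p(81)=18004327, p(82)=20506255, p(83)=23338469, p(84)=26543660, p(85)=30167357, p(86)=34262962, p(87)=38887673, p(88)=44108109, p(89)=49995925, p(90)=56634173, p(91)=64112359, p(92)=72533807, p(93)=82010177, p(94)=92669720, p(95)=104651419, p(96)=118114304, p(97)=133230930, p(98)=150198136, p(99)=169229875, p(100)=190569292, p(101)=214481126, p(102)=241265379, p(103)=271248950, p(104)=304801365, p(105)=342325709, p(106)=384276336, p(107)=431149389, p(108)=483502844, p(109)=541946240, p(110)=607163746, p(111)=679903203, p(112)=761002156, p(113)=851376628, p(114)=952050665, p(115)=1064144451, p(116)=1188908248, p(117)=1327710076, p(118)=1482074143, p(119)=1653668665, p(120)=1844349560, p(121)=2056148051, p(122)=2291320912, p(123)=2552338241, p(124)=2841940500, p(125)=3163127352, p(126)=3519222692, p(127)=3913864295, p(128)=4351078600, p(129)=4835271870, p(130)=5371315400, p(131)=5964539504, p(132)=6620830889, p(133)=7346629512, p(134)=8149040695, p(135)=9035836076, p(136)=10015581680, p(137)=11097645016, p(138)=12292341831, p(139)=13610949895, p(140)=15065878135, p(141)=16670689208, p(142)=18440293320, p(143)=20390982757, p(144)=22540654445, p(145)=24908858009, p(146)=27517052599, p(147)=30388671978, p(148)=33549419497, p(149)=37027355200, p(150)=40853235313, p(151)=45060624582, p(152)=49686288421, p(153)=54770336324, p(154)=60356673280, p(155)=66493182097, p(156)=73232243759, p(157)=80630964769, p(158)=88751778802, p(159)=97662728555, p(160)=107438159466, p(161)=118159068427, p(162)=129913904637, p(163)=142798995930, p(164)=156919475295.
Final step: p(165) = p(164) + p(163) - p(160) - p(158) + p(153) + p(150) - p(143) - p(139) + p(130) + p(125) - p(114) - p(108) + p(95) + p(88) - p(73) - p(65) + p(48) + p(39) - p(20) - p(10)
= 156919475295 + 142798995930 - 107438159466 - 88751778802 + 54770336324 + 40853235313 - 20390982757 - 13610949895 + 5371315400 + 3163127352 - 952050665 - 483502844 + 104651419 + 44108109 - 6185689 - 2012558 + 147273 + 31185 - 627 - 42
= 172389800255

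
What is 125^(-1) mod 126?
125

gcd(125, 126) = 1, so the inverse exists.
Extended Euclidean algorithm on (126, 125):
126 = 1 × 125 + 1  ⟹  1 = (1)·126 + (-1)·125
So (-1)·125 ≡ 1 (mod 126), i.e. 125^(-1) ≡ -1 ≡ 125 (mod 126).
Check: 125 × 125 = 15625 ≡ 1 (mod 126)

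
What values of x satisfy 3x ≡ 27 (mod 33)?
x ≡ 9 (mod 11)

gcd(3, 33) = 3, which divides 27, so solutions exist.
Divide through by 3: x ≡ 9 (mod 11).
The coefficient of x is now 1, so x ≡ 9 (mod 11).
Check: 3 × 9 = 27 ≡ 27 (mod 33).
x ≡ 9 (mod 11), giving 3 solutions mod 33.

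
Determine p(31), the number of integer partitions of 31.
6842

p(n) counts ways to write n as a sum of positive integers (order ignored).
Euler's pentagonal recurrence: p(k) = p(k-1) + p(k-2) - p(k-5) - p(k-7) + p(k-12) + p(k-15) - ... (offsets j(3j∓1)/2, signs ++--, p(0)=1, p(<0)=0).
DP table for k = 0..30: p(0)=1, p(1)=1, p(2)=2, p(3)=3, p(4)=5, p(5)=7, p(6)=11, p(7)=15, p(8)=22, p(9)=30, p(10)=42, p(11)=56, p(12)=77, p(13)=101, p(14)=135, p(15)=176, p(16)=231, p(17)=297, p(18)=385, p(19)=490, p(20)=627, p(21)=792, p(22)=1002, p(23)=1255, p(24)=1575, p(25)=1958, p(26)=2436, p(27)=3010, p(28)=3718, p(29)=4565, p(30)=5604.
Final step: p(31) = p(30) + p(29) - p(26) - p(24) + p(19) + p(16) - p(9) - p(5)
= 5604 + 4565 - 2436 - 1575 + 490 + 231 - 30 - 7
= 6842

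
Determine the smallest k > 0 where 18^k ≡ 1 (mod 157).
156

157 is prime, so ord(18) divides φ(157) = 156.
Divisors of 156: 1, 2, 3, 4, 6, 12, 13, 26, 39, 52, 78, 156.
Repeated squaring: 18^1 ≡ 18, 18^2 ≡ 10, 18^4 ≡ 100, 18^8 ≡ 109, 18^16 ≡ 106, 18^32 ≡ 89, 18^64 ≡ 71, 18^128 ≡ 17 (mod 157).
Test 18^d mod 157 for each divisor d in increasing order:
18^1 ≡ 18
18^2 ≡ 10
18^3 = 18^2·18^1 ≡ 23
18^4 ≡ 100
18^6 = 18^4·18^2 ≡ 58
18^12 = 18^8·18^4 ≡ 67
18^13 = 18^8·18^4·18^1 ≡ 107
18^26 = 18^16·18^8·18^2 ≡ 145
18^39 = 18^32·18^4·18^2·18^1 ≡ 129
18^52 = 18^32·18^16·18^4 ≡ 144
18^78 = 18^64·18^8·18^4·18^2 ≡ 156
18^156 = 18^128·18^16·18^8·18^4 ≡ 1  ← first divisor giving 1
The order is 156.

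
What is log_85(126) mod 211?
106

Baby-step giant-step with step n = ⌈√211⌉ = 15.
Baby steps 85^j mod 211 (j:value) for j=0..14: 0:1, 1:85, 2:51, 3:115, 4:69, 5:168, 6:143, 7:128, 8:119, 9:198, 10:161, 11:181, 12:193, 13:158, 14:137.
Giant-step multiplier: 85^(-15) ≡ 85^(210-15) = 85^195 ≡ 153 (mod 211).
Giant steps γ_i = 126·153^i mod 211: γ_0=126, γ_1=77, γ_2=176, γ_3=131, γ_4=209, γ_5=116, γ_6=24, γ_7=85 (in table at j=1).
x = i·n + j = 7·15 + 1 = 106.
Check: 85^106 ≡ 126 (mod 211).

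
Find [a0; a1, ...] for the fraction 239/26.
[9; 5, 5]

Euclidean algorithm steps:
239 = 9 × 26 + 5
26 = 5 × 5 + 1
5 = 5 × 1 + 0
Continued fraction: [9; 5, 5]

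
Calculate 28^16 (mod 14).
0

Repeated squaring. Binary of 16 = 10000.
28^1 ≡ 0 (mod 14); 28^2 ≡ 0 (mod 14); 28^4 ≡ 0 (mod 14); 28^8 ≡ 0 (mod 14); 28^16 ≡ 0 (mod 14)
28^16 = 28^16 ≡ 0 (mod 14)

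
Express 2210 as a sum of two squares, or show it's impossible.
1² + 47² (a=1, b=47)

Factorization: 2210 = 2 × 5 × 13 × 17
By Fermat: n is sum of two squares iff every prime p ≡ 3 (mod 4) appears to even power.
All primes ≡ 3 (mod 4) appear to even power.
Search a = 0, 1, 2, … for 2210 - a² a perfect square: first hit at a = 1: 2210 - 1 = 2209 = 47².
2210 = 1² + 47² = 1 + 2209 ✓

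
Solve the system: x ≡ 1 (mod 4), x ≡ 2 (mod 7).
9

Using Chinese Remainder Theorem:
M = 4 × 7 = 28
M1 = 7, M2 = 4
y1 = 7^(-1) mod 4 = 3
y2 = 4^(-1) mod 7 = 2
x = (1×7×3 + 2×4×2) mod 28 = 9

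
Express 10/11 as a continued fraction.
[0; 1, 10]

Euclidean algorithm steps:
10 = 0 × 11 + 10
11 = 1 × 10 + 1
10 = 10 × 1 + 0
Continued fraction: [0; 1, 10]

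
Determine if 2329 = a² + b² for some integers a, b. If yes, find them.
5² + 48² (a=5, b=48)

Factorization: 2329 = 17 × 137
By Fermat: n is sum of two squares iff every prime p ≡ 3 (mod 4) appears to even power.
All primes ≡ 3 (mod 4) appear to even power.
Search a = 0, 1, 2, … for 2329 - a² a perfect square: first hit at a = 5: 2329 - 25 = 2304 = 48².
2329 = 5² + 48² = 25 + 2304 ✓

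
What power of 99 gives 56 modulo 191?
149

Baby-step giant-step with step n = ⌈√191⌉ = 14.
Baby steps 99^j mod 191 (j:value) for j=0..13: 0:1, 1:99, 2:60, 3:19, 4:162, 5:185, 6:170, 7:22, 8:77, 9:174, 10:36, 11:126, 12:59, 13:111.
Giant-step multiplier: 99^(-14) ≡ 99^(190-14) = 99^176 ≡ 103 (mod 191).
Giant steps γ_i = 56·103^i mod 191: γ_0=56, γ_1=38, γ_2=94, γ_3=132, γ_4=35, γ_5=167, γ_6=11, γ_7=178, γ_8=189, γ_9=176, γ_10=174 (in table at j=9).
x = i·n + j = 10·14 + 9 = 149.
Check: 99^149 ≡ 56 (mod 191).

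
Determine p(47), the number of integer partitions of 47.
124754

p(n) counts ways to write n as a sum of positive integers (order ignored).
Euler's pentagonal recurrence: p(k) = p(k-1) + p(k-2) - p(k-5) - p(k-7) + p(k-12) + p(k-15) - ... (offsets j(3j∓1)/2, signs ++--, p(0)=1, p(<0)=0).
DP table for k = 0..46: p(0)=1, p(1)=1, p(2)=2, p(3)=3, p(4)=5, p(5)=7, p(6)=11, p(7)=15, p(8)=22, p(9)=30, p(10)=42, p(11)=56, p(12)=77, p(13)=101, p(14)=135, p(15)=176, p(16)=231, p(17)=297, p(18)=385, p(19)=490, p(20)=627, p(21)=792, p(22)=1002, p(23)=1255, p(24)=1575, p(25)=1958, p(26)=2436, p(27)=3010, p(28)=3718, p(29)=4565, p(30)=5604, p(31)=6842, p(32)=8349, p(33)=10143, p(34)=12310, p(35)=14883, p(36)=17977, p(37)=21637, p(38)=26015, p(39)=31185, p(40)=37338, p(41)=44583, p(42)=53174, p(43)=63261, p(44)=75175, p(45)=89134, p(46)=105558.
Final step: p(47) = p(46) + p(45) - p(42) - p(40) + p(35) + p(32) - p(25) - p(21) + p(12) + p(7)
= 105558 + 89134 - 53174 - 37338 + 14883 + 8349 - 1958 - 792 + 77 + 15
= 124754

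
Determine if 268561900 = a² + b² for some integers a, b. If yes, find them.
Not possible

Factorization: 268561900 = 2^2 × 5^2 × 139^3
By Fermat: n is sum of two squares iff every prime p ≡ 3 (mod 4) appears to even power.
Prime(s) ≡ 3 (mod 4) with odd exponent: [(139, 3)]
Therefore 268561900 cannot be expressed as a² + b².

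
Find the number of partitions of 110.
607163746

p(n) counts ways to write n as a sum of positive integers (order ignored).
Euler's pentagonal recurrence: p(k) = p(k-1) + p(k-2) - p(k-5) - p(k-7) + p(k-12) + p(k-15) - ... (offsets j(3j∓1)/2, signs ++--, p(0)=1, p(<0)=0).
DP table for k = 0..109: p(0)=1, p(1)=1, p(2)=2, p(3)=3, p(4)=5, p(5)=7, p(6)=11, p(7)=15, p(8)=22, p(9)=30, p(10)=42, p(11)=56, p(12)=77, p(13)=101, p(14)=135, p(15)=176, p(16)=231, p(17)=297, p(18)=385, p(19)=490, p(20)=627, p(21)=792, p(22)=1002, p(23)=1255, p(24)=1575, p(25)=1958, p(26)=2436, p(27)=3010, p(28)=3718, p(29)=4565, p(30)=5604, p(31)=6842, p(32)=8349, p(33)=10143, p(34)=12310, p(35)=14883, p(36)=17977, p(37)=21637, p(38)=26015, p(39)=31185, p(40)=37338, p(41)=44583, p(42)=53174, p(43)=63261, p(44)=75175, p(45)=89134, p(46)=105558, p(47)=124754, p(48)=147273, p(49)=173525, p(50)=204226, p(51)=239943, p(52)=281589, p(53)=329931, p(54)=386155, p(55)=451276, p(56)=526823, p(57)=614154, p(58)=715220, p(59)=831820, p(60)=966467, p(61)=1121505, p(62)=1300156, p(63)=1505499, p(64)=1741630, p(65)=2012558, p(66)=2323520, p(67)=2679689, p(68)=3087735, p(69)=3554345, p(70)=4087968, p(71)=4697205, p(72)=5392783, p(73)=6185689, p(74)=7089500, p(75)=8118264, p(76)=9289091, p(77)=10619863, p(78)=12132164, p(79)=13848650, p(80)=15796476, p(81)=18004327, p(82)=20506255, p(83)=23338469, p(84)=26543660, p(85)=30167357, p(86)=34262962, p(87)=38887673, p(88)=44108109, p(89)=49995925, p(90)=56634173, p(91)=64112359, p(92)=72533807, p(93)=82010177, p(94)=92669720, p(95)=104651419, p(96)=118114304, p(97)=133230930, p(98)=150198136, p(99)=169229875, p(100)=190569292, p(101)=214481126, p(102)=241265379, p(103)=271248950, p(104)=304801365, p(105)=342325709, p(106)=384276336, p(107)=431149389, p(108)=483502844, p(109)=541946240.
Final step: p(110) = p(109) + p(108) - p(105) - p(103) + p(98) + p(95) - p(88) - p(84) + p(75) + p(70) - p(59) - p(53) + p(40) + p(33) - p(18) - p(10)
= 541946240 + 483502844 - 342325709 - 271248950 + 150198136 + 104651419 - 44108109 - 26543660 + 8118264 + 4087968 - 831820 - 329931 + 37338 + 10143 - 385 - 42
= 607163746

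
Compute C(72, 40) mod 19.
11

Using Lucas' theorem:
Write n=72 and k=40 in base 19:
n in base 19: [3, 15]
k in base 19: [2, 2]
C(72,40) mod 19 = ∏ C(n_i, k_i) mod 19
Digit binomials (mod 19): C(3,2) = 3; C(15,2) = 105 ≡ 10
Product: 3 × 10 = 30 ≡ 11 (mod 19)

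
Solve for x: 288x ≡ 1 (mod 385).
127

gcd(288, 385) = 1, so the inverse exists.
Extended Euclidean algorithm on (385, 288):
385 = 1 × 288 + 97  ⟹  97 = (1)·385 + (-1)·288
288 = 2 × 97 + 94  ⟹  94 = (-2)·385 + (3)·288
97 = 1 × 94 + 3  ⟹  3 = (3)·385 + (-4)·288
94 = 31 × 3 + 1  ⟹  1 = (-95)·385 + (127)·288
So (127)·288 ≡ 1 (mod 385), i.e. 288^(-1) ≡ 127 (mod 385).
Check: 288 × 127 = 36576 ≡ 1 (mod 385)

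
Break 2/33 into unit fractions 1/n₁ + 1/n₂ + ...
1/17 + 1/561

Greedy algorithm:
2/33: ceiling(33/2) = 17, use 1/17
1/561: ceiling(561/1) = 561, use 1/561
Result: 2/33 = 1/17 + 1/561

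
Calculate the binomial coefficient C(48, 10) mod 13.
0

Using Lucas' theorem:
Write n=48 and k=10 in base 13:
n in base 13: [3, 9]
k in base 13: [0, 10]
C(48,10) mod 13 = ∏ C(n_i, k_i) mod 13
Digit binomials (mod 13): C(3,0) = 1; C(9,10) = 0 (k_i > n_i)
Product: 1 × 0 = 0 ≡ 0 (mod 13)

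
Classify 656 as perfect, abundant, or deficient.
deficient

Proper divisors of 656: sum = 1 + 2 + 4 + 8 + 16 + 41 + 82 + 164 + 328 = 646
Since 646 < 656, 656 is deficient.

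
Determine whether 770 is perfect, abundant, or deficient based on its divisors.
abundant

Proper divisors of 770: sum = 1 + 2 + 5 + 7 + 10 + 11 + 14 + 22 + 35 + 55 + 70 + 77 + 110 + 154 + 385 = 958
Since 958 > 770, 770 is abundant.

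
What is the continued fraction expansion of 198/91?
[2; 5, 1, 2, 5]

Euclidean algorithm steps:
198 = 2 × 91 + 16
91 = 5 × 16 + 11
16 = 1 × 11 + 5
11 = 2 × 5 + 1
5 = 5 × 1 + 0
Continued fraction: [2; 5, 1, 2, 5]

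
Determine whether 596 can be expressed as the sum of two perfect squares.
14² + 20² (a=14, b=20)

Factorization: 596 = 2^2 × 149
By Fermat: n is sum of two squares iff every prime p ≡ 3 (mod 4) appears to even power.
All primes ≡ 3 (mod 4) appear to even power.
Search a = 0, 1, 2, … for 596 - a² a perfect square: first hit at a = 14: 596 - 196 = 400 = 20².
596 = 14² + 20² = 196 + 400 ✓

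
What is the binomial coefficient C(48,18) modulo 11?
0

Using Lucas' theorem:
Write n=48 and k=18 in base 11:
n in base 11: [4, 4]
k in base 11: [1, 7]
C(48,18) mod 11 = ∏ C(n_i, k_i) mod 11
Digit binomials (mod 11): C(4,1) = 4; C(4,7) = 0 (k_i > n_i)
Product: 4 × 0 = 0 ≡ 0 (mod 11)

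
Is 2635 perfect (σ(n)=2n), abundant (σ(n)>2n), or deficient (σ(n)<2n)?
deficient

Proper divisors of 2635: sum = 1 + 5 + 17 + 31 + 85 + 155 + 527 = 821
Since 821 < 2635, 2635 is deficient.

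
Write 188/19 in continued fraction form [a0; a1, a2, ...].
[9; 1, 8, 2]

Euclidean algorithm steps:
188 = 9 × 19 + 17
19 = 1 × 17 + 2
17 = 8 × 2 + 1
2 = 2 × 1 + 0
Continued fraction: [9; 1, 8, 2]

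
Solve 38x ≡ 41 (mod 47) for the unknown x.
x ≡ 32 (mod 47)

gcd(38, 47) = 1, which divides 41, so solutions exist.
Find 38^(-1) mod 47 by the extended Euclidean algorithm:
47 = 1 × 38 + 9  ⟹  9 = (1)·47 + (-1)·38
38 = 4 × 9 + 2  ⟹  2 = (-4)·47 + (5)·38
9 = 4 × 2 + 1  ⟹  1 = (17)·47 + (-21)·38
So (-21)·38 ≡ 1 (mod 47), i.e. 38^(-1) ≡ -21 ≡ 26 (mod 47).
x ≡ 26 × 41 = 1066 ≡ 32 (mod 47).
Check: 38 × 32 = 1216 ≡ 41 (mod 47).
Unique solution: x ≡ 32 (mod 47)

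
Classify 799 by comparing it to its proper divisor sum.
deficient

Proper divisors of 799: sum = 1 + 17 + 47 = 65
Since 65 < 799, 799 is deficient.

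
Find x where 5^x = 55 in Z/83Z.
11

Baby-step giant-step with step n = ⌈√83⌉ = 10.
Baby steps 5^j mod 83 (j:value) for j=0..9: 0:1, 1:5, 2:25, 3:42, 4:44, 5:54, 6:21, 7:22, 8:27, 9:52.
Giant-step multiplier: 5^(-10) ≡ 5^(82-10) = 5^72 ≡ 68 (mod 83).
Giant steps γ_i = 55·68^i mod 83: γ_0=55, γ_1=5 (in table at j=1).
x = i·n + j = 1·10 + 1 = 11.
Check: 5^11 ≡ 55 (mod 83).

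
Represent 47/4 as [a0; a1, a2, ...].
[11; 1, 3]

Euclidean algorithm steps:
47 = 11 × 4 + 3
4 = 1 × 3 + 1
3 = 3 × 1 + 0
Continued fraction: [11; 1, 3]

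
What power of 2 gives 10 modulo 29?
23

Baby-step giant-step with step n = ⌈√29⌉ = 6.
Baby steps 2^j mod 29 (j:value) for j=0..5: 0:1, 1:2, 2:4, 3:8, 4:16, 5:3.
Giant-step multiplier: 2^(-6) ≡ 2^(28-6) = 2^22 ≡ 5 (mod 29).
Giant steps γ_i = 10·5^i mod 29: γ_0=10, γ_1=21, γ_2=18, γ_3=3 (in table at j=5).
x = i·n + j = 3·6 + 5 = 23.
Check: 2^23 ≡ 10 (mod 29).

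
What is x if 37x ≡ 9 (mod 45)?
x ≡ 27 (mod 45)

gcd(37, 45) = 1, which divides 9, so solutions exist.
Find 37^(-1) mod 45 by the extended Euclidean algorithm:
45 = 1 × 37 + 8  ⟹  8 = (1)·45 + (-1)·37
37 = 4 × 8 + 5  ⟹  5 = (-4)·45 + (5)·37
8 = 1 × 5 + 3  ⟹  3 = (5)·45 + (-6)·37
5 = 1 × 3 + 2  ⟹  2 = (-9)·45 + (11)·37
3 = 1 × 2 + 1  ⟹  1 = (14)·45 + (-17)·37
So (-17)·37 ≡ 1 (mod 45), i.e. 37^(-1) ≡ -17 ≡ 28 (mod 45).
x ≡ 28 × 9 = 252 ≡ 27 (mod 45).
Check: 37 × 27 = 999 ≡ 9 (mod 45).
Unique solution: x ≡ 27 (mod 45)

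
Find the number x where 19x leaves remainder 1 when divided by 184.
155

gcd(19, 184) = 1, so the inverse exists.
Extended Euclidean algorithm on (184, 19):
184 = 9 × 19 + 13  ⟹  13 = (1)·184 + (-9)·19
19 = 1 × 13 + 6  ⟹  6 = (-1)·184 + (10)·19
13 = 2 × 6 + 1  ⟹  1 = (3)·184 + (-29)·19
So (-29)·19 ≡ 1 (mod 184), i.e. 19^(-1) ≡ -29 ≡ 155 (mod 184).
Check: 19 × 155 = 2945 ≡ 1 (mod 184)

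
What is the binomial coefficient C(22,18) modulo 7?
0

Using Lucas' theorem:
Write n=22 and k=18 in base 7:
n in base 7: [3, 1]
k in base 7: [2, 4]
C(22,18) mod 7 = ∏ C(n_i, k_i) mod 7
Digit binomials (mod 7): C(3,2) = 3; C(1,4) = 0 (k_i > n_i)
Product: 3 × 0 = 0 ≡ 0 (mod 7)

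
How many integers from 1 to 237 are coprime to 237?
156

237 = 3 × 79
φ(n) = n × ∏(1 - 1/p) for each prime p dividing n
φ(237) = 237 × (1 - 1/3) × (1 - 1/79) = 156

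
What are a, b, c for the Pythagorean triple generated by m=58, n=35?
(2139, 4060, 4589)

Euclid's formula: a = m² - n², b = 2mn, c = m² + n²
m = 58, n = 35
a = 58² - 35² = 3364 - 1225 = 2139
b = 2 × 58 × 35 = 4060
c = 58² + 35² = 3364 + 1225 = 4589
Verification: 2139² + 4060² = 4575321 + 16483600 = 21058921 = 4589² ✓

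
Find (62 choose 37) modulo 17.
2

Using Lucas' theorem:
Write n=62 and k=37 in base 17:
n in base 17: [3, 11]
k in base 17: [2, 3]
C(62,37) mod 17 = ∏ C(n_i, k_i) mod 17
Digit binomials (mod 17): C(3,2) = 3; C(11,3) = 165 ≡ 12
Product: 3 × 12 = 36 ≡ 2 (mod 17)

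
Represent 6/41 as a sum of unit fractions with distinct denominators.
1/7 + 1/287

Greedy algorithm:
6/41: ceiling(41/6) = 7, use 1/7
1/287: ceiling(287/1) = 287, use 1/287
Result: 6/41 = 1/7 + 1/287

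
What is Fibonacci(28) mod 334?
177

Matrix identity: Q^n = [[F_(n+1), F_n], [F_n, F_(n-1)]] with Q = [[1,1],[1,0]].
n = 28 = 11100₂. Square-and-multiply, entries mod 334:
Q^1 = [[1,1],[1,0]]
Q^3 = (Q^1)²·Q = [[3,2],[2,1]]
Q^7 = (Q^3)²·Q = [[21,13],[13,8]]
Q^14 = (Q^7)² = [[276,43],[43,233]]
Q^28 = (Q^14)² = [[203,177],[177,26]]
F_28 mod 334 = Q^28[0][1] = 177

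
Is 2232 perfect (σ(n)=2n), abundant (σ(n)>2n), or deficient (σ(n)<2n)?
abundant

Proper divisors of 2232: sum = 1 + 2 + 3 + 4 + 6 + 8 + 9 + 12 + ... + 372 + 558 + 744 + 1116 (23 divisors) = 4008
Since 4008 > 2232, 2232 is abundant.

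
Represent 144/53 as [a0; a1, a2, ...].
[2; 1, 2, 1, 1, 7]

Euclidean algorithm steps:
144 = 2 × 53 + 38
53 = 1 × 38 + 15
38 = 2 × 15 + 8
15 = 1 × 8 + 7
8 = 1 × 7 + 1
7 = 7 × 1 + 0
Continued fraction: [2; 1, 2, 1, 1, 7]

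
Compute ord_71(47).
70

71 is prime, so ord(47) divides φ(71) = 70.
Divisors of 70: 1, 2, 5, 7, 10, 14, 35, 70.
Repeated squaring: 47^1 ≡ 47, 47^2 ≡ 8, 47^4 ≡ 64, 47^8 ≡ 49, 47^16 ≡ 58, 47^32 ≡ 27, 47^64 ≡ 19 (mod 71).
Test 47^d mod 71 for each divisor d in increasing order:
47^1 ≡ 47
47^2 ≡ 8
47^5 = 47^4·47^1 ≡ 26
47^7 = 47^4·47^2·47^1 ≡ 66
47^10 = 47^8·47^2 ≡ 37
47^14 = 47^8·47^4·47^2 ≡ 25
47^35 = 47^32·47^2·47^1 ≡ 70
47^70 = 47^64·47^4·47^2 ≡ 1  ← first divisor giving 1
The order is 70.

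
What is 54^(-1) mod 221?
176

gcd(54, 221) = 1, so the inverse exists.
Extended Euclidean algorithm on (221, 54):
221 = 4 × 54 + 5  ⟹  5 = (1)·221 + (-4)·54
54 = 10 × 5 + 4  ⟹  4 = (-10)·221 + (41)·54
5 = 1 × 4 + 1  ⟹  1 = (11)·221 + (-45)·54
So (-45)·54 ≡ 1 (mod 221), i.e. 54^(-1) ≡ -45 ≡ 176 (mod 221).
Check: 54 × 176 = 9504 ≡ 1 (mod 221)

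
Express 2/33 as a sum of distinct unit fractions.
1/17 + 1/561

Greedy algorithm:
2/33: ceiling(33/2) = 17, use 1/17
1/561: ceiling(561/1) = 561, use 1/561
Result: 2/33 = 1/17 + 1/561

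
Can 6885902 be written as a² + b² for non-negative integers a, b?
Not possible

Factorization: 6885902 = 2 × 151^3
By Fermat: n is sum of two squares iff every prime p ≡ 3 (mod 4) appears to even power.
Prime(s) ≡ 3 (mod 4) with odd exponent: [(151, 3)]
Therefore 6885902 cannot be expressed as a² + b².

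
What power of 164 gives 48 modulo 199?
173

Baby-step giant-step with step n = ⌈√199⌉ = 15.
Baby steps 164^j mod 199 (j:value) for j=0..14: 0:1, 1:164, 2:31, 3:109, 4:165, 5:195, 6:140, 7:75, 8:161, 9:136, 10:16, 11:37, 12:98, 13:152, 14:53.
Giant-step multiplier: 164^(-15) ≡ 164^(198-15) = 164^183 ≡ 171 (mod 199).
Giant steps γ_i = 48·171^i mod 199: γ_0=48, γ_1=49, γ_2=21, γ_3=9, γ_4=146, γ_5=91, γ_6=39, γ_7=102, γ_8=129, γ_9=169, γ_10=44, γ_11=161 (in table at j=8).
x = i·n + j = 11·15 + 8 = 173.
Check: 164^173 ≡ 48 (mod 199).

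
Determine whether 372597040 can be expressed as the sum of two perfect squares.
Not possible

Factorization: 372597040 = 2^4 × 5 × 167^3
By Fermat: n is sum of two squares iff every prime p ≡ 3 (mod 4) appears to even power.
Prime(s) ≡ 3 (mod 4) with odd exponent: [(167, 3)]
Therefore 372597040 cannot be expressed as a² + b².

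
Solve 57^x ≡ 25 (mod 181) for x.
12

Baby-step giant-step with step n = ⌈√181⌉ = 14.
Baby steps 57^j mod 181 (j:value) for j=0..13: 0:1, 1:57, 2:172, 3:30, 4:81, 5:92, 6:176, 7:77, 8:45, 9:31, 10:138, 11:83, 12:25, 13:158.
h = 25 is already in the table at j=12, so x = 12.
Check: 57^12 ≡ 25 (mod 181).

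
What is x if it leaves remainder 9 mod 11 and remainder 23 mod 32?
119

Using Chinese Remainder Theorem:
M = 11 × 32 = 352
M1 = 32, M2 = 11
y1 = 32^(-1) mod 11 = 10
y2 = 11^(-1) mod 32 = 3
x = (9×32×10 + 23×11×3) mod 352 = 119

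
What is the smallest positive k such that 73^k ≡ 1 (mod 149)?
37

149 is prime, so ord(73) divides φ(149) = 148.
Divisors of 148: 1, 2, 4, 37, 74, 148.
Repeated squaring: 73^1 ≡ 73, 73^2 ≡ 114, 73^4 ≡ 33, 73^8 ≡ 46, 73^16 ≡ 30, 73^32 ≡ 6, 73^64 ≡ 36, 73^128 ≡ 104 (mod 149).
Test 73^d mod 149 for each divisor d in increasing order:
73^1 ≡ 73
73^2 ≡ 114
73^4 ≡ 33
73^37 = 73^32·73^4·73^1 ≡ 1  ← first divisor giving 1
The order is 37.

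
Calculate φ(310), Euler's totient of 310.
120

310 = 2 × 5 × 31
φ(n) = n × ∏(1 - 1/p) for each prime p dividing n
φ(310) = 310 × (1 - 1/2) × (1 - 1/5) × (1 - 1/31) = 120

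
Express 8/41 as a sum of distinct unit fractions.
1/6 + 1/36 + 1/1476

Greedy algorithm:
8/41: ceiling(41/8) = 6, use 1/6
7/246: ceiling(246/7) = 36, use 1/36
1/1476: ceiling(1476/1) = 1476, use 1/1476
Result: 8/41 = 1/6 + 1/36 + 1/1476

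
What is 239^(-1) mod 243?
182

gcd(239, 243) = 1, so the inverse exists.
Extended Euclidean algorithm on (243, 239):
243 = 1 × 239 + 4  ⟹  4 = (1)·243 + (-1)·239
239 = 59 × 4 + 3  ⟹  3 = (-59)·243 + (60)·239
4 = 1 × 3 + 1  ⟹  1 = (60)·243 + (-61)·239
So (-61)·239 ≡ 1 (mod 243), i.e. 239^(-1) ≡ -61 ≡ 182 (mod 243).
Check: 239 × 182 = 43498 ≡ 1 (mod 243)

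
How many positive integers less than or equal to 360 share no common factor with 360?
96

360 = 2^3 × 3^2 × 5
φ(n) = n × ∏(1 - 1/p) for each prime p dividing n
φ(360) = 360 × (1 - 1/2) × (1 - 1/3) × (1 - 1/5) = 96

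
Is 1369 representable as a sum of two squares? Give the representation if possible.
0² + 37² (a=0, b=37)

Factorization: 1369 = 37^2
By Fermat: n is sum of two squares iff every prime p ≡ 3 (mod 4) appears to even power.
All primes ≡ 3 (mod 4) appear to even power.
Search a = 0, 1, 2, … for 1369 - a² a perfect square: first hit at a = 0: 1369 - 0 = 1369 = 37².
1369 = 0² + 37² = 0 + 1369 ✓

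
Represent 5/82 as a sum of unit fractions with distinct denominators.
1/17 + 1/465 + 1/648210

Greedy algorithm:
5/82: ceiling(82/5) = 17, use 1/17
3/1394: ceiling(1394/3) = 465, use 1/465
1/648210: ceiling(648210/1) = 648210, use 1/648210
Result: 5/82 = 1/17 + 1/465 + 1/648210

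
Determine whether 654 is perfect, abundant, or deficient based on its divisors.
abundant

Proper divisors of 654: sum = 1 + 2 + 3 + 6 + 109 + 218 + 327 = 666
Since 666 > 654, 654 is abundant.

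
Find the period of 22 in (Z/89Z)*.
22

89 is prime, so ord(22) divides φ(89) = 88.
Divisors of 88: 1, 2, 4, 8, 11, 22, 44, 88.
Repeated squaring: 22^1 ≡ 22, 22^2 ≡ 39, 22^4 ≡ 8, 22^8 ≡ 64, 22^16 ≡ 2, 22^32 ≡ 4, 22^64 ≡ 16 (mod 89).
Test 22^d mod 89 for each divisor d in increasing order:
22^1 ≡ 22
22^2 ≡ 39
22^4 ≡ 8
22^8 ≡ 64
22^11 = 22^8·22^2·22^1 ≡ 88
22^22 = 22^16·22^4·22^2 ≡ 1  ← first divisor giving 1
The order is 22.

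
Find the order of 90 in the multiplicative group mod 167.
166

167 is prime, so ord(90) divides φ(167) = 166.
Divisors of 166: 1, 2, 83, 166.
Repeated squaring: 90^1 ≡ 90, 90^2 ≡ 84, 90^4 ≡ 42, 90^8 ≡ 94, 90^16 ≡ 152, 90^32 ≡ 58, 90^64 ≡ 24, 90^128 ≡ 75 (mod 167).
Test 90^d mod 167 for each divisor d in increasing order:
90^1 ≡ 90
90^2 ≡ 84
90^83 = 90^64·90^16·90^2·90^1 ≡ 166
90^166 = 90^128·90^32·90^4·90^2 ≡ 1  ← first divisor giving 1
The order is 166.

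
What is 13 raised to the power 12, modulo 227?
87

Repeated squaring. Binary of 12 = 1100.
13^1 ≡ 13 (mod 227); 13^2 ≡ 169 (mod 227); 13^4 ≡ 186 (mod 227); 13^8 ≡ 92 (mod 227)
13^12 = 13^4 × 13^8 ≡ 87 (mod 227)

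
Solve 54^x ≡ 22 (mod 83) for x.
67

Baby-step giant-step with step n = ⌈√83⌉ = 10.
Baby steps 54^j mod 83 (j:value) for j=0..9: 0:1, 1:54, 2:11, 3:13, 4:38, 5:60, 6:3, 7:79, 8:33, 9:39.
Giant-step multiplier: 54^(-10) ≡ 54^(82-10) = 54^72 ≡ 75 (mod 83).
Giant steps γ_i = 22·75^i mod 83: γ_0=22, γ_1=73, γ_2=80, γ_3=24, γ_4=57, γ_5=42, γ_6=79 (in table at j=7).
x = i·n + j = 6·10 + 7 = 67.
Check: 54^67 ≡ 22 (mod 83).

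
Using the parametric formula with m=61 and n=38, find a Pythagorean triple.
(2277, 4636, 5165)

Euclid's formula: a = m² - n², b = 2mn, c = m² + n²
m = 61, n = 38
a = 61² - 38² = 3721 - 1444 = 2277
b = 2 × 61 × 38 = 4636
c = 61² + 38² = 3721 + 1444 = 5165
Verification: 2277² + 4636² = 5184729 + 21492496 = 26677225 = 5165² ✓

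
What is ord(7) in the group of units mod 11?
10

11 is prime, so ord(7) divides φ(11) = 10.
Divisors of 10: 1, 2, 5, 10.
Repeated squaring: 7^1 ≡ 7, 7^2 ≡ 5, 7^4 ≡ 3, 7^8 ≡ 9 (mod 11).
Test 7^d mod 11 for each divisor d in increasing order:
7^1 ≡ 7
7^2 ≡ 5
7^5 = 7^4·7^1 ≡ 10
7^10 = 7^8·7^2 ≡ 1  ← first divisor giving 1
The order is 10.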